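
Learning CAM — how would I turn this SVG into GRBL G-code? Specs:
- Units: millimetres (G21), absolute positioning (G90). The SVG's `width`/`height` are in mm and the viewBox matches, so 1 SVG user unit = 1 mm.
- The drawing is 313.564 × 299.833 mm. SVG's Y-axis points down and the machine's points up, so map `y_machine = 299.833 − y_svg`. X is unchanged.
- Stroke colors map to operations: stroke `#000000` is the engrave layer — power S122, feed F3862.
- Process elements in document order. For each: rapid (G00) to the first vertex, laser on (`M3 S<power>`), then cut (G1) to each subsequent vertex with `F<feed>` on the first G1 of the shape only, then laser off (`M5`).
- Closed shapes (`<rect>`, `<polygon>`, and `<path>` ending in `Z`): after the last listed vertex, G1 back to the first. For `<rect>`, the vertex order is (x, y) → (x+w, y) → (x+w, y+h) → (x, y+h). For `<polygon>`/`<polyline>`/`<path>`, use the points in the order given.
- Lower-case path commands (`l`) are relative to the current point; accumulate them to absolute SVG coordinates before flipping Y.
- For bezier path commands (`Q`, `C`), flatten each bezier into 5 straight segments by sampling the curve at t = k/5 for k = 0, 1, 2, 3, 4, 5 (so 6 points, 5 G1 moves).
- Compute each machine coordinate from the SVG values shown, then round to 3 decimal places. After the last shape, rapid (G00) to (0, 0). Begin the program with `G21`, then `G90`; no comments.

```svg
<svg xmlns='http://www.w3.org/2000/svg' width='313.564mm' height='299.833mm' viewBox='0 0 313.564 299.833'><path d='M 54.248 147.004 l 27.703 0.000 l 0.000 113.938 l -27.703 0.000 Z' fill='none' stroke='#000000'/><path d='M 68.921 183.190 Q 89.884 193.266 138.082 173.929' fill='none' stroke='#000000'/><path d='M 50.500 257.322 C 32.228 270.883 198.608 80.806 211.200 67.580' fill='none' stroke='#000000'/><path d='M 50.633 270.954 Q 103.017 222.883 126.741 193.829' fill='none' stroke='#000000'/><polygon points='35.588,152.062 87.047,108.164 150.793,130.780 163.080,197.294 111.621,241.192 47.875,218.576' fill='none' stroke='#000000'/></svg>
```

1 u = 1 mm; y_m = 299.833 − y.

[1] `<path>` rectangle, #000000→engrave S122 F3862: (54.248,152.829) → (81.951,152.829) → (81.951,38.891) → (54.248,38.891) → (54.248,152.829) (closed)

[2] `<path>` quadratic bezier, #000000→engrave S122 F3862: (68.921,116.643) → (78.396,113.789) → (90.049,113.288) → (103.881,115.140) → (119.892,119.346) → (138.082,125.904)

[3] `<path>` cubic bezier, #000000→engrave S122 F3862: (50.500,42.511) → (58.988,55.767) → (95.546,99.633) → (143.932,155.845) → (187.898,206.139) → (211.200,232.253)

[4] `<path>` quadratic bezier, #000000→engrave S122 F3862: (50.633,28.879) → (70.440,47.347) → (87.955,64.293) → (103.176,79.718) → (116.105,93.622) → (126.741,106.004)

[5] `<polygon>` regular polygon, #000000→engrave S122 F3862: (35.588,147.771) → (87.047,191.669) → (150.793,169.053) → (163.080,102.539) → (111.621,58.641) → (47.875,81.257) → (35.588,147.771) (closed)

G21
G90
G00 X54.248 Y152.829
M3 S122
G1 X81.951 Y152.829 F3862
G1 X81.951 Y38.891
G1 X54.248 Y38.891
G1 X54.248 Y152.829
M5
G00 X68.921 Y116.643
M3 S122
G1 X78.396 Y113.789 F3862
G1 X90.049 Y113.288
G1 X103.881 Y115.140
G1 X119.892 Y119.346
G1 X138.082 Y125.904
M5
G00 X50.500 Y42.511
M3 S122
G1 X58.988 Y55.767 F3862
G1 X95.546 Y99.633
G1 X143.932 Y155.845
G1 X187.898 Y206.139
G1 X211.200 Y232.253
M5
G00 X50.633 Y28.879
M3 S122
G1 X70.440 Y47.347 F3862
G1 X87.955 Y64.293
G1 X103.176 Y79.718
G1 X116.105 Y93.622
G1 X126.741 Y106.004
M5
G00 X35.588 Y147.771
M3 S122
G1 X87.047 Y191.669 F3862
G1 X150.793 Y169.053
G1 X163.080 Y102.539
G1 X111.621 Y58.641
G1 X47.875 Y81.257
G1 X35.588 Y147.771
M5
G00 X0.000 Y0.000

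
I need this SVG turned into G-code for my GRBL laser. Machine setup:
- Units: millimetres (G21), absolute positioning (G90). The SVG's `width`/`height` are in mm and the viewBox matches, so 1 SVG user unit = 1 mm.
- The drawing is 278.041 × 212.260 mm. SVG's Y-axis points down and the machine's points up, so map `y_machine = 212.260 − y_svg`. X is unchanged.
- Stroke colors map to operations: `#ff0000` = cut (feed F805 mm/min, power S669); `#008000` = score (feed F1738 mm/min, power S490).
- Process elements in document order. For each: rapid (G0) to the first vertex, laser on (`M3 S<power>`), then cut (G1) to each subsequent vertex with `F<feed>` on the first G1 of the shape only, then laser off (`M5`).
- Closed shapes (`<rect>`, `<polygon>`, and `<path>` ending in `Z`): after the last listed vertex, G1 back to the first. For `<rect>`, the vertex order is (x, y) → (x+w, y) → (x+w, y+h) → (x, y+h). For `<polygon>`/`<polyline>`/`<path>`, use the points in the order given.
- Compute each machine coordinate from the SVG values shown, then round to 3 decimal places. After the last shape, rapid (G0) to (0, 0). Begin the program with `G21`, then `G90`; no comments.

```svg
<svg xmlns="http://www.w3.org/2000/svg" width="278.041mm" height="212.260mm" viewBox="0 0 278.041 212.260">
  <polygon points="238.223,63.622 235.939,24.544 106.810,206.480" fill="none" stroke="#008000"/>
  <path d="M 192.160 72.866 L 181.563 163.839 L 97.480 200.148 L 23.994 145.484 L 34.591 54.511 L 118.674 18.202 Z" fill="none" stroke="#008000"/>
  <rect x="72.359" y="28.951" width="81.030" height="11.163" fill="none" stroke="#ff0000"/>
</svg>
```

G21
G90
G0 X238.223 Y148.638
M3 S490
G1 X235.939 Y187.716 F1738
G1 X106.810 Y5.780
G1 X238.223 Y148.638
M5
G0 X192.160 Y139.394
M3 S490
G1 X181.563 Y48.421 F1738
G1 X97.480 Y12.112
G1 X23.994 Y66.776
G1 X34.591 Y157.749
G1 X118.674 Y194.058
G1 X192.160 Y139.394
M5
G0 X72.359 Y183.309
M3 S669
G1 X153.389 Y183.309 F805
G1 X153.389 Y172.146
G1 X72.359 Y172.146
G1 X72.359 Y183.309
M5
G0 X0.000 Y0.000

1 u = 1 mm; y_m = 212.260 − y.

[1] `<polygon>` closed polygon, #008000→score S490 F1738: (238.223,148.638) → (235.939,187.716) → (106.810,5.780) → (238.223,148.638) (closed)

[2] `<path>` regular polygon, #008000→score S490 F1738: (192.160,139.394) → (181.563,48.421) → (97.480,12.112) → (23.994,66.776) → (34.591,157.749) → (118.674,194.058) → (192.160,139.394) (closed)

[3] `<rect>` rectangle, #ff0000→cut S669 F805: (72.359,183.309) → (153.389,183.309) → (153.389,172.146) → (72.359,172.146) → (72.359,183.309) (closed)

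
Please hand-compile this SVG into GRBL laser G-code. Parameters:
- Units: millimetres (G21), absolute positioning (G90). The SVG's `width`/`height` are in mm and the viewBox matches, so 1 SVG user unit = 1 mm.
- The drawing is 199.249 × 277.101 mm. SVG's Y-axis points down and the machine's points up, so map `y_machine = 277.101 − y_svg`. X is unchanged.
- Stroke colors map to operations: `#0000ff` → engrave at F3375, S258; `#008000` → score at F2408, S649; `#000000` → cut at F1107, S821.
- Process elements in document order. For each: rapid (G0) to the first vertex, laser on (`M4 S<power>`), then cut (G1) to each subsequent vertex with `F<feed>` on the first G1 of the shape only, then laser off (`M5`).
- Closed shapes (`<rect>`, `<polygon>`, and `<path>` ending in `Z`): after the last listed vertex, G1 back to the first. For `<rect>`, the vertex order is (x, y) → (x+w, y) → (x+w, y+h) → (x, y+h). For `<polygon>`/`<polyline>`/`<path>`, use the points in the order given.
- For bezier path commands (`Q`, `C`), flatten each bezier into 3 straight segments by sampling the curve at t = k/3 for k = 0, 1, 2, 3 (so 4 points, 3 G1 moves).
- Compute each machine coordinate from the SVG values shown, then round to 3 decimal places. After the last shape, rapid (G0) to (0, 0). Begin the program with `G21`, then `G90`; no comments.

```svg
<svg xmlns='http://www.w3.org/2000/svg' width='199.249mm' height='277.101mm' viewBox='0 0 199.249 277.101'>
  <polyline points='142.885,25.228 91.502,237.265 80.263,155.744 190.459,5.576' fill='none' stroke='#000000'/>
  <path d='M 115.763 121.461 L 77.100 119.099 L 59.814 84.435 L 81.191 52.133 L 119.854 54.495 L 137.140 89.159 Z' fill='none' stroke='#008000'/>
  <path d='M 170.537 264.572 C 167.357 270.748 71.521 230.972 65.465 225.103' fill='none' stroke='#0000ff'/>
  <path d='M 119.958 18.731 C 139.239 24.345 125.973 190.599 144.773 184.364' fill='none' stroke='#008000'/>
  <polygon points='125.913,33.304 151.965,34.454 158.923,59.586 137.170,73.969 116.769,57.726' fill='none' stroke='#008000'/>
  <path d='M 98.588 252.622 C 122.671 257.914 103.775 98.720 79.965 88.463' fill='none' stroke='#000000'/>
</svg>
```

viewBox `0 0 199.249 277.101` with mm width/height → 1 unit = 1 mm. Flip: y_m = 277.101 − y_svg.

**Shape 1** — `<polyline>` open polyline, stroke `#000000` → cut (S821, F1107). Machine vertices: (142.885,251.873) → (91.502,39.836) → (80.263,121.357) → (190.459,271.525). Open path.

**Shape 2** — `<path>` regular polygon, stroke `#008000` → score (S649, F2408). Machine vertices: (115.763,155.640) → (77.100,158.002) → (59.814,192.666) → (81.191,224.968) → (119.854,222.606) → (137.140,187.942) → (115.763,155.640). Closed: final G1 returns to the first vertex.

**Shape 3** — `<path>` cubic bezier, stroke `#0000ff` → engrave (S258, F3375). Control points (SVG): P0=(170.537,264.572), P1=(167.357,270.748), P2=(71.521,230.972), P3=(65.465,225.103); sampled at t=k/3. Machine vertices: (170.537,12.529) → (143.229,18.713) → (94.691,37.784) → (65.465,51.998). Open path.

**Shape 4** — `<path>` cubic bezier, stroke `#008000` → score (S649, F2408). Control points (SVG): P0=(119.958,18.731), P1=(139.239,24.345), P2=(125.973,190.599), P3=(144.773,184.364); sampled at t=k/3. Machine vertices: (119.958,258.370) → (130.783,211.547) → (134.269,131.660) → (144.773,92.737). Open path.

**Shape 5** — `<polygon>` regular polygon, stroke `#008000` → score (S649, F2408). Machine vertices: (125.913,243.797) → (151.965,242.647) → (158.923,217.515) → (137.170,203.132) → (116.769,219.375) → (125.913,243.797). Closed: final G1 returns to the first vertex.

**Shape 6** — `<path>` cubic bezier, stroke `#000000` → cut (S821, F1107). Control points (SVG): P0=(98.588,252.622), P1=(122.671,257.914), P2=(103.775,98.720), P3=(79.965,88.463); sampled at t=k/3. Machine vertices: (98.588,24.479) → (109.754,62.407) → (100.727,140.344) → (79.965,188.638). Open path.

G21
G90
G0 X142.885 Y251.873
M4 S821
G1 X91.502 Y39.836 F1107
G1 X80.263 Y121.357
G1 X190.459 Y271.525
M5
G0 X115.763 Y155.640
M4 S649
G1 X77.100 Y158.002 F2408
G1 X59.814 Y192.666
G1 X81.191 Y224.968
G1 X119.854 Y222.606
G1 X137.140 Y187.942
G1 X115.763 Y155.640
M5
G0 X170.537 Y12.529
M4 S258
G1 X143.229 Y18.713 F3375
G1 X94.691 Y37.784
G1 X65.465 Y51.998
M5
G0 X119.958 Y258.370
M4 S649
G1 X130.783 Y211.547 F2408
G1 X134.269 Y131.660
G1 X144.773 Y92.737
M5
G0 X125.913 Y243.797
M4 S649
G1 X151.965 Y242.647 F2408
G1 X158.923 Y217.515
G1 X137.170 Y203.132
G1 X116.769 Y219.375
G1 X125.913 Y243.797
M5
G0 X98.588 Y24.479
M4 S821
G1 X109.754 Y62.407 F1107
G1 X100.727 Y140.344
G1 X79.965 Y188.638
M5
G0 X0.000 Y0.000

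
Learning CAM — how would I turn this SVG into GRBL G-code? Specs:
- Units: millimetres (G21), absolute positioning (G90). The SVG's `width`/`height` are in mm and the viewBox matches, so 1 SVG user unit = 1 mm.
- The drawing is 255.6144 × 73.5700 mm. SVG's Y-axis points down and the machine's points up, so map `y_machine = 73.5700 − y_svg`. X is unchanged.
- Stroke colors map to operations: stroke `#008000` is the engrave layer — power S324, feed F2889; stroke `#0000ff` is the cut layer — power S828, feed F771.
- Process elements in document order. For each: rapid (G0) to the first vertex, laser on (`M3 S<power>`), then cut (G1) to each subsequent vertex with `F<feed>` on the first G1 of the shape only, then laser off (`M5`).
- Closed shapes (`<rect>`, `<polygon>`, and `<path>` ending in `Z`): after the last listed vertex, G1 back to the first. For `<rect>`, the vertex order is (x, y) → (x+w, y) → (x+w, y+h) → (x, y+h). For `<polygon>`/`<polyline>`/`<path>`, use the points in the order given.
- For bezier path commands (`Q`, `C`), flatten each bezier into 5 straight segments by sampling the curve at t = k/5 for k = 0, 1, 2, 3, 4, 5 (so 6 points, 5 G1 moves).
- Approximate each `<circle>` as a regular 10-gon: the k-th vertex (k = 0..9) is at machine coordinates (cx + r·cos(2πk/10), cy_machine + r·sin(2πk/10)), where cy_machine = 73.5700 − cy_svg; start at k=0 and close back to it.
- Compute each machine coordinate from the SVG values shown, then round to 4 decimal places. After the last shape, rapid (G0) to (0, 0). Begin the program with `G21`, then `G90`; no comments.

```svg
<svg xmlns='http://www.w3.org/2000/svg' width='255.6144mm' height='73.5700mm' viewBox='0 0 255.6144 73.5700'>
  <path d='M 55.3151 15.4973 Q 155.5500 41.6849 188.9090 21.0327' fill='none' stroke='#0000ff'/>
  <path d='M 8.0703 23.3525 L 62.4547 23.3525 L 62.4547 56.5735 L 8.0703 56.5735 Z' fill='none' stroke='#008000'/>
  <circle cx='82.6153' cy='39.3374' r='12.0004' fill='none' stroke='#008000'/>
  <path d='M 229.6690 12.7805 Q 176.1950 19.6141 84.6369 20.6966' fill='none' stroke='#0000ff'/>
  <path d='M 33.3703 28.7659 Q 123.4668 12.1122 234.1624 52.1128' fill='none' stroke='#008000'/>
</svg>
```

Since the viewBox matches the mm dimensions, user units are millimetres directly. The only transform is the Y-flip y_m = 73.5700 − y_svg.

Shape 1 is a quadratic bezier drawn with `<path>`. Its stroke #0000ff means cut at S828, F771. After flipping Y the toolpath is (55.3151,58.0727) → (92.7340,49.4713) → (124.8029,44.6170) → (151.5217,43.5099) → (172.8904,46.1500) → (188.9090,52.5373).

Shape 2 is a rectangle drawn with `<path>`. Its stroke #008000 means engrave at S324, F2889. After flipping Y the toolpath is (8.0703,50.2175) → (62.4547,50.2175) → (62.4547,16.9965) → (8.0703,16.9965) → (8.0703,50.2175), returning to the start.

Shape 3 is a circle drawn with `<circle>`. Its stroke #008000 means engrave at S324, F2889. After flipping Y the toolpath is (94.6157,34.2326) → (92.3238,41.2863) → (86.3236,45.6457) → (78.9070,45.6457) → (72.9068,41.2863) → (70.6149,34.2326) → (72.9068,27.1789) → (78.9070,22.8195) → (86.3236,22.8195) → (92.3238,27.1789) → (94.6157,34.2326), returning to the start.

Shape 4 is a quadratic bezier drawn with `<path>`. Its stroke #0000ff means cut at S828, F771. After flipping Y the toolpath is (229.6690,60.7895) → (206.7560,58.2861) → (180.7963,56.2428) → (151.7899,54.6596) → (119.7368,53.5364) → (84.6369,52.8734).

Shape 5 is a quadratic bezier drawn with `<path>`. Its stroke #008000 means engrave at S324, F2889. After flipping Y the toolpath is (33.3703,44.8041) → (70.2329,49.1994) → (108.7434,49.0624) → (148.9018,44.3930) → (190.7081,35.1913) → (234.1624,21.4572).

G21
G90
G0 X55.3151 Y58.0727
M3 S828
G1 X92.7340 Y49.4713 F771
G1 X124.8029 Y44.6170
G1 X151.5217 Y43.5099
G1 X172.8904 Y46.1500
G1 X188.9090 Y52.5373
M5
G0 X8.0703 Y50.2175
M3 S324
G1 X62.4547 Y50.2175 F2889
G1 X62.4547 Y16.9965
G1 X8.0703 Y16.9965
G1 X8.0703 Y50.2175
M5
G0 X94.6157 Y34.2326
M3 S324
G1 X92.3238 Y41.2863 F2889
G1 X86.3236 Y45.6457
G1 X78.9070 Y45.6457
G1 X72.9068 Y41.2863
G1 X70.6149 Y34.2326
G1 X72.9068 Y27.1789
G1 X78.9070 Y22.8195
G1 X86.3236 Y22.8195
G1 X92.3238 Y27.1789
G1 X94.6157 Y34.2326
M5
G0 X229.6690 Y60.7895
M3 S828
G1 X206.7560 Y58.2861 F771
G1 X180.7963 Y56.2428
G1 X151.7899 Y54.6596
G1 X119.7368 Y53.5364
G1 X84.6369 Y52.8734
M5
G0 X33.3703 Y44.8041
M3 S324
G1 X70.2329 Y49.1994 F2889
G1 X108.7434 Y49.0624
G1 X148.9018 Y44.3930
G1 X190.7081 Y35.1913
G1 X234.1624 Y21.4572
M5
G0 X0.0000 Y0.0000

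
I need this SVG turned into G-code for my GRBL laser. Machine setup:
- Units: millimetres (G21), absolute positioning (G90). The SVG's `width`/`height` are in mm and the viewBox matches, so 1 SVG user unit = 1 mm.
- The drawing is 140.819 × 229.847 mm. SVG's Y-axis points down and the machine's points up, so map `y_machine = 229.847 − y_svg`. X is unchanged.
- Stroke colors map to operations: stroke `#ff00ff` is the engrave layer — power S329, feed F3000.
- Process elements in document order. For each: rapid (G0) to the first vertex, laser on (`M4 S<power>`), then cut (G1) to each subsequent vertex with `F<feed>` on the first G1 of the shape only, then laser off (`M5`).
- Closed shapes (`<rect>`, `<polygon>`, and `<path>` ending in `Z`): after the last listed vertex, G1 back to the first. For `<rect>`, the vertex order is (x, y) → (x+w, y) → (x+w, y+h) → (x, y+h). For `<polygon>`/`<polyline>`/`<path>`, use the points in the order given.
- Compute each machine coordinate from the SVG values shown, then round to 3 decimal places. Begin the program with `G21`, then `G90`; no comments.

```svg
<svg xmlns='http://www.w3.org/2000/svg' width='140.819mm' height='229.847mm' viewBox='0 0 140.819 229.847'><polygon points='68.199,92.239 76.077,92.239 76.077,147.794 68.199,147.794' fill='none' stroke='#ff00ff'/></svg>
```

Since the viewBox matches the mm dimensions, user units are millimetres directly. The only transform is the Y-flip y_m = 229.847 − y_svg.

Shape 1 is a rectangle drawn with `<polygon>`. Its stroke #ff00ff means engrave at S329, F3000. After flipping Y the toolpath is (68.199,137.608) → (76.077,137.608) → (76.077,82.053) → (68.199,82.053) → (68.199,137.608), returning to the start.

G21
G90
G0 X68.199 Y137.608
M4 S329
G1 X76.077 Y137.608 F3000
G1 X76.077 Y82.053
G1 X68.199 Y82.053
G1 X68.199 Y137.608
M5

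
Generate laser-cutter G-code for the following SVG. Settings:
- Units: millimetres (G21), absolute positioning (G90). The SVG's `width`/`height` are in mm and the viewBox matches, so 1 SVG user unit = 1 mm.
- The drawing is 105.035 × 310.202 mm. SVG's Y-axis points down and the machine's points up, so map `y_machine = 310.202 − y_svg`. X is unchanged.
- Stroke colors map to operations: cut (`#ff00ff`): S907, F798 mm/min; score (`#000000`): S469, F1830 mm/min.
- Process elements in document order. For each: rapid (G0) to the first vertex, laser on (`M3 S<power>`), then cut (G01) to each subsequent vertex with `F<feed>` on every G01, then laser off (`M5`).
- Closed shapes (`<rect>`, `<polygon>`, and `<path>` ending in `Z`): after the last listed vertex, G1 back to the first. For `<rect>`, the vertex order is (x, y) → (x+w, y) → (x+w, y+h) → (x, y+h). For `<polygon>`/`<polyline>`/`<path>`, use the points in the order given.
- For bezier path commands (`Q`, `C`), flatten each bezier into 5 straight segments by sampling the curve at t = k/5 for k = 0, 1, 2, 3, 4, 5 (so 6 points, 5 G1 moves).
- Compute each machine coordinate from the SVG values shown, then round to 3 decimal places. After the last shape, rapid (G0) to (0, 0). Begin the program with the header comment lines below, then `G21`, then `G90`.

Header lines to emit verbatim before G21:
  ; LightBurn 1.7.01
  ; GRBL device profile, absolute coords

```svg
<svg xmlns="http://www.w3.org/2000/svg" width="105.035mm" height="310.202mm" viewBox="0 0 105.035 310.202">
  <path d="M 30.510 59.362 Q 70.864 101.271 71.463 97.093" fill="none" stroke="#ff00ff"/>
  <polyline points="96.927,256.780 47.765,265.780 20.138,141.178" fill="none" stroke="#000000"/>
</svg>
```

Since the viewBox matches the mm dimensions, user units are millimetres directly. The only transform is the Y-flip y_m = 310.202 − y_svg.

Shape 1 is a quadratic bezier drawn with `<path>`. Its stroke #ff00ff means cut at S907, F798. After flipping Y the toolpath is (30.510,250.840) → (45.061,235.920) → (56.432,224.687) → (64.623,217.141) → (69.633,213.281) → (71.463,213.109).

Shape 2 is a open polyline drawn with `<polyline>`. Its stroke #000000 means score at S469, F1830. After flipping Y the toolpath is (96.927,53.422) → (47.765,44.422) → (20.138,169.024).

; LightBurn 1.7.01
; GRBL device profile, absolute coords
G21
G90
G0 X30.510 Y250.840
M3 S907
G01 X45.061 Y235.920 F798
G01 X56.432 Y224.687 F798
G01 X64.623 Y217.141 F798
G01 X69.633 Y213.281 F798
G01 X71.463 Y213.109 F798
M5
G0 X96.927 Y53.422
M3 S469
G01 X47.765 Y44.422 F1830
G01 X20.138 Y169.024 F1830
M5
G0 X0.000 Y0.000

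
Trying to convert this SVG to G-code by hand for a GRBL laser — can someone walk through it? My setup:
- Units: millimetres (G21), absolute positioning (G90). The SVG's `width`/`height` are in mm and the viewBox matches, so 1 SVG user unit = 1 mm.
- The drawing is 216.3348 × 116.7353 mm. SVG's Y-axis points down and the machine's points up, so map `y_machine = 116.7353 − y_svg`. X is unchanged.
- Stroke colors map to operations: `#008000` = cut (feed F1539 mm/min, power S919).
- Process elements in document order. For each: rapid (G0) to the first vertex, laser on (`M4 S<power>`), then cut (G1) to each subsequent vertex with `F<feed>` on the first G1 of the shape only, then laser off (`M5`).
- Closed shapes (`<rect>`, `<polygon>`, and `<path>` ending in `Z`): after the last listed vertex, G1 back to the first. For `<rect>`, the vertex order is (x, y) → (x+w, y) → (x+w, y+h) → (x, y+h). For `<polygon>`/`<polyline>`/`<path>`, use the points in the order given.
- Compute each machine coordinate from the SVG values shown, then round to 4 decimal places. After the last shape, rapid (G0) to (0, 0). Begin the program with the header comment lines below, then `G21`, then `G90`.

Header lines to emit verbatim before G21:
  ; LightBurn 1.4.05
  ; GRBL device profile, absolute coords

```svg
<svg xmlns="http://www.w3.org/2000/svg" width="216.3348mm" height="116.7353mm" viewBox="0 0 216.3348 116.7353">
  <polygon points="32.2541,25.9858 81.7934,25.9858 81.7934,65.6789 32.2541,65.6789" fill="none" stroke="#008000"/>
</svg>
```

; LightBurn 1.4.05
; GRBL device profile, absolute coords
G21
G90
G0 X32.2541 Y90.7495
M4 S919
G1 X81.7934 Y90.7495 F1539
G1 X81.7934 Y51.0564
G1 X32.2541 Y51.0564
G1 X32.2541 Y90.7495
M5
G0 X0.0000 Y0.0000

1 u = 1 mm; y_m = 116.7353 − y.

[1] `<polygon>` rectangle, #008000→cut S919 F1539: (32.2541,90.7495) → (81.7934,90.7495) → (81.7934,51.0564) → (32.2541,51.0564) → (32.2541,90.7495) (closed)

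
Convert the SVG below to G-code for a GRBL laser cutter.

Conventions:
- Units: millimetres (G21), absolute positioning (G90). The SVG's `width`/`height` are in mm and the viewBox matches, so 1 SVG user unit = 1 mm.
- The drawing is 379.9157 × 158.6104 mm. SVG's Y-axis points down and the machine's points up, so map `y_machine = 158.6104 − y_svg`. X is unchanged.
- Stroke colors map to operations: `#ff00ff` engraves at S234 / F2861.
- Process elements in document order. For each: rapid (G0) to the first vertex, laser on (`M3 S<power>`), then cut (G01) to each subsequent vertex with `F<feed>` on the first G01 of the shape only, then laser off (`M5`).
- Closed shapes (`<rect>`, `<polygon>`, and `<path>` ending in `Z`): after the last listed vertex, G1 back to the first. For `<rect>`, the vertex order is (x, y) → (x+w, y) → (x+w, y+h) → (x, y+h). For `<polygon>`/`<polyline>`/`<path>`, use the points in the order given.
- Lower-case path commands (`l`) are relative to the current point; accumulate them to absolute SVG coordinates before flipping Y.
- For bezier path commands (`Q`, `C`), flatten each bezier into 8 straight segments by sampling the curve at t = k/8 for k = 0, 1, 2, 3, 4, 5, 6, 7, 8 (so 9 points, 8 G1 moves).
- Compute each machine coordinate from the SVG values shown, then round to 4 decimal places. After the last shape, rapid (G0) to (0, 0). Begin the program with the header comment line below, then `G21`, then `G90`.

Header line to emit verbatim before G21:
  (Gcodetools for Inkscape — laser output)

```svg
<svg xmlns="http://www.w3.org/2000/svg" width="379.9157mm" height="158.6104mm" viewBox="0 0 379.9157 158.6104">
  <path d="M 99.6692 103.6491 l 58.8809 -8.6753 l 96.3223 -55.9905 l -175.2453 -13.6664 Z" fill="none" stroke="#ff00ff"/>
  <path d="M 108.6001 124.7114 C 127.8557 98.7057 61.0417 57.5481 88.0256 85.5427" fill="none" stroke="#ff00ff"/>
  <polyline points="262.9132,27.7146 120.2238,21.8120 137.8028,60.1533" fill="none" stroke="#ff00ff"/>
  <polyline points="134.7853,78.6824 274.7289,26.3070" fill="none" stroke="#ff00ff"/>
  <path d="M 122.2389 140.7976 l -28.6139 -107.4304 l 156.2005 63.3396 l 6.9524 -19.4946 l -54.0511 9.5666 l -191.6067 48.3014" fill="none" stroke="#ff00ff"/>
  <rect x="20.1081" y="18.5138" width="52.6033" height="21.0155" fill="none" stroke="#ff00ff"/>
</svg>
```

viewBox `0 0 379.9157 158.6104` with mm width/height → 1 unit = 1 mm. Flip: y_m = 158.6104 − y_svg.

**Shape 1** — `<path>` closed polygon, stroke `#ff00ff` → engrave (S234, F2861). Machine vertices: (99.6692,54.9613) → (158.5501,63.6366) → (254.8724,119.6271) → (79.6271,133.2935) → (99.6692,54.9613). Closed: final G1 returns to the first vertex.

**Shape 2** — `<path>` cubic bezier, stroke `#ff00ff` → engrave (S234, F2861). Control points (SVG): P0=(108.6001,124.7114), P1=(127.8557,98.7057), P2=(61.0417,57.5481), P3=(88.0256,85.5427); sampled at t=k/8. Machine vertices: (108.6001,33.8990) → (112.1377,44.1967) → (109.7142,54.9270) → (103.4372,65.1019) → (95.4147,73.7335) → (87.7545,79.8338) → (82.5644,82.4149) → (81.9521,80.4888) → (88.0256,73.0677). Open path.

**Shape 3** — `<polyline>` open polyline, stroke `#ff00ff` → engrave (S234, F2861). Machine vertices: (262.9132,130.8958) → (120.2238,136.7984) → (137.8028,98.4571). Open path.

**Shape 4** — `<polyline>` line segment, stroke `#ff00ff` → engrave (S234, F2861). Machine vertices: (134.7853,79.9280) → (274.7289,132.3034). Open path.

**Shape 5** — `<path>` open polyline, stroke `#ff00ff` → engrave (S234, F2861). Machine vertices: (122.2389,17.8128) → (93.6250,125.2432) → (249.8255,61.9036) → (256.7779,81.3982) → (202.7268,71.8316) → (11.1201,23.5302). Open path.

**Shape 6** — `<rect>` rectangle, stroke `#ff00ff` → engrave (S234, F2861). Machine vertices: (20.1081,140.0966) → (72.7114,140.0966) → (72.7114,119.0811) → (20.1081,119.0811) → (20.1081,140.0966). Closed: final G1 returns to the first vertex.

(Gcodetools for Inkscape — laser output)
G21
G90
G0 X99.6692 Y54.9613
M3 S234
G01 X158.5501 Y63.6366 F2861
G01 X254.8724 Y119.6271
G01 X79.6271 Y133.2935
G01 X99.6692 Y54.9613
M5
G0 X108.6001 Y33.8990
M3 S234
G01 X112.1377 Y44.1967 F2861
G01 X109.7142 Y54.9270
G01 X103.4372 Y65.1019
G01 X95.4147 Y73.7335
G01 X87.7545 Y79.8338
G01 X82.5644 Y82.4149
G01 X81.9521 Y80.4888
G01 X88.0256 Y73.0677
M5
G0 X262.9132 Y130.8958
M3 S234
G01 X120.2238 Y136.7984 F2861
G01 X137.8028 Y98.4571
M5
G0 X134.7853 Y79.9280
M3 S234
G01 X274.7289 Y132.3034 F2861
M5
G0 X122.2389 Y17.8128
M3 S234
G01 X93.6250 Y125.2432 F2861
G01 X249.8255 Y61.9036
G01 X256.7779 Y81.3982
G01 X202.7268 Y71.8316
G01 X11.1201 Y23.5302
M5
G0 X20.1081 Y140.0966
M3 S234
G01 X72.7114 Y140.0966 F2861
G01 X72.7114 Y119.0811
G01 X20.1081 Y119.0811
G01 X20.1081 Y140.0966
M5
G0 X0.0000 Y0.0000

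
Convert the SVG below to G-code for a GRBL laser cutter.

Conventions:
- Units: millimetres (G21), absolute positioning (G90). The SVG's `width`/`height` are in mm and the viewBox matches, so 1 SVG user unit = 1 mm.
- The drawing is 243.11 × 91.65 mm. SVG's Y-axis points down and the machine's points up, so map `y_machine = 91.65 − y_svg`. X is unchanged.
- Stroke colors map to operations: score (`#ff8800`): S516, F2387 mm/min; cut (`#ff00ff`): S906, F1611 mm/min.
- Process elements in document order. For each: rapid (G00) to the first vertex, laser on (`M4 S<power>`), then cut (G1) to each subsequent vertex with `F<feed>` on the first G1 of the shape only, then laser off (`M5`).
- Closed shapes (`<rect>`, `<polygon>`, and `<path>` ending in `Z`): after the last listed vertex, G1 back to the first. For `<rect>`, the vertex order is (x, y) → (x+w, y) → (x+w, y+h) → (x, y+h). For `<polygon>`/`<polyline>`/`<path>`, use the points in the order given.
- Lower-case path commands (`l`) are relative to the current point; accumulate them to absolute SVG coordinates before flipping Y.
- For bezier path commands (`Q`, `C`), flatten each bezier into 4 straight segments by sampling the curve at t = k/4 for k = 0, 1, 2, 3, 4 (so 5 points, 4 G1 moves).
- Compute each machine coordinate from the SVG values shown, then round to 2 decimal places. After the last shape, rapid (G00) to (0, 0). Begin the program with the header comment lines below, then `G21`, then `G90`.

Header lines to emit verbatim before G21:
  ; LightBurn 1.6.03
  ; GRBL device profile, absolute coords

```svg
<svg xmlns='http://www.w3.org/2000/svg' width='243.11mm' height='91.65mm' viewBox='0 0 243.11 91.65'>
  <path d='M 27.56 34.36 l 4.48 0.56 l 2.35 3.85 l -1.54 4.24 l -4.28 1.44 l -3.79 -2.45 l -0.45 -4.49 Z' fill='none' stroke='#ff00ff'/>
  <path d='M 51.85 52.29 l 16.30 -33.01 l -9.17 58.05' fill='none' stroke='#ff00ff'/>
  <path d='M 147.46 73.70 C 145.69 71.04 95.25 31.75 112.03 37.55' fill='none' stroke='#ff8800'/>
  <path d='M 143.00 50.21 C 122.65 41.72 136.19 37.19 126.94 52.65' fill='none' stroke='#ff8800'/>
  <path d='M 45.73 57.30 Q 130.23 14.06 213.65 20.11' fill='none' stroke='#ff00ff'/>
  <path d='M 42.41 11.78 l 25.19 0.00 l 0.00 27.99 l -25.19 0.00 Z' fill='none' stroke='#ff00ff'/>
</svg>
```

; LightBurn 1.6.03
; GRBL device profile, absolute coords
G21
G90
G00 X27.56 Y57.29
M4 S906
G1 X32.04 Y56.73 F1611
G1 X34.39 Y52.88
G1 X32.85 Y48.64
G1 X28.57 Y47.20
G1 X24.78 Y49.65
G1 X24.33 Y54.14
G1 X27.56 Y57.29
M5
G00 X51.85 Y39.36
M4 S906
G1 X68.15 Y72.37 F1611
G1 X58.98 Y14.32
M5
G00 X147.46 Y17.95
M4 S516
G1 X138.82 Y25.54 F2387
G1 X122.79 Y39.20
G1 X110.24 Y51.27
G1 X112.03 Y54.10
M5
G00 X143.00 Y41.44
M4 S516
G1 X133.21 Y46.81 F2387
G1 X130.81 Y49.20
G1 X130.49 Y47.10
G1 X126.94 Y39.00
M5
G00 X45.73 Y34.35
M4 S906
G1 X87.91 Y52.89 F1611
G1 X129.96 Y65.27
G1 X171.87 Y71.48
G1 X213.65 Y71.54
M5
G00 X42.41 Y79.87
M4 S906
G1 X67.60 Y79.87 F1611
G1 X67.60 Y51.88
G1 X42.41 Y51.88
G1 X42.41 Y79.87
M5
G00 X0.00 Y0.00

Since the viewBox matches the mm dimensions, user units are millimetres directly. The only transform is the Y-flip y_m = 91.65 − y_svg.

Shape 1 is a regular polygon drawn with `<path>`. Its stroke #ff00ff means cut at S906, F1611. After flipping Y the toolpath is (27.56,57.29) → (32.04,56.73) → (34.39,52.88) → (32.85,48.64) → (28.57,47.20) → (24.78,49.65) → (24.33,54.14) → (27.56,57.29), returning to the start.

Shape 2 is a open polyline drawn with `<path>`. Its stroke #ff00ff means cut at S906, F1611. After flipping Y the toolpath is (51.85,39.36) → (68.15,72.37) → (58.98,14.32).

Shape 3 is a cubic bezier drawn with `<path>`. Its stroke #ff8800 means score at S516, F2387. After flipping Y the toolpath is (147.46,17.95) → (138.82,25.54) → (122.79,39.20) → (110.24,51.27) → (112.03,54.10).

Shape 4 is a cubic bezier drawn with `<path>`. Its stroke #ff8800 means score at S516, F2387. After flipping Y the toolpath is (143.00,41.44) → (133.21,46.81) → (130.81,49.20) → (130.49,47.10) → (126.94,39.00).

Shape 5 is a quadratic bezier drawn with `<path>`. Its stroke #ff00ff means cut at S906, F1611. After flipping Y the toolpath is (45.73,34.35) → (87.91,52.89) → (129.96,65.27) → (171.87,71.48) → (213.65,71.54).

Shape 6 is a rectangle drawn with `<path>`. Its stroke #ff00ff means cut at S906, F1611. After flipping Y the toolpath is (42.41,79.87) → (67.60,79.87) → (67.60,51.88) → (42.41,51.88) → (42.41,79.87), returning to the start.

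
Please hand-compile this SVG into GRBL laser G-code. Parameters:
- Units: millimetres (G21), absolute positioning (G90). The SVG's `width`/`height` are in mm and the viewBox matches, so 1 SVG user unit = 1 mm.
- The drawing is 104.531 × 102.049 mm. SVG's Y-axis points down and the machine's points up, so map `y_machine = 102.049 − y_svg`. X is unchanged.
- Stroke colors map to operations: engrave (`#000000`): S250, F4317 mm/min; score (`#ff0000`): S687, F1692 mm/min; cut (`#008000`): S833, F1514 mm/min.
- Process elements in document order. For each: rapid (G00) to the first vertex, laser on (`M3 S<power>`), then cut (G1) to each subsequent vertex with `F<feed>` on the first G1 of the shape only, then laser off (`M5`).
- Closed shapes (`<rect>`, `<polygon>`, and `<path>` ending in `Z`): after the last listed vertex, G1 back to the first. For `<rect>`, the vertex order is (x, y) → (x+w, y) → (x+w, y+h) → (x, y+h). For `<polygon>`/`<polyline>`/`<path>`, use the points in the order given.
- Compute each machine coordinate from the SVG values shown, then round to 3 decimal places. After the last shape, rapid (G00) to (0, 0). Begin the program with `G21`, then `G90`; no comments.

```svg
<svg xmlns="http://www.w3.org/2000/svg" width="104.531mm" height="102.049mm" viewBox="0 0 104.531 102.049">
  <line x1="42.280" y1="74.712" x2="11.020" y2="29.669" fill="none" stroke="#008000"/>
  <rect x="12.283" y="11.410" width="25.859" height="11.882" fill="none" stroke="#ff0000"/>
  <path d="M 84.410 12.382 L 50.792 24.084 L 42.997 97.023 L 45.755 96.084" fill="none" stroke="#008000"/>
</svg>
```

1 u = 1 mm; y_m = 102.049 − y.

[1] `<line>` line segment, #008000→cut S833 F1514: (42.280,27.337) → (11.020,72.380)

[2] `<rect>` rectangle, #ff0000→score S687 F1692: (12.283,90.639) → (38.142,90.639) → (38.142,78.757) → (12.283,78.757) → (12.283,90.639) (closed)

[3] `<path>` open polyline, #008000→cut S833 F1514: (84.410,89.667) → (50.792,77.965) → (42.997,5.026) → (45.755,5.965)

G21
G90
G00 X42.280 Y27.337
M3 S833
G1 X11.020 Y72.380 F1514
M5
G00 X12.283 Y90.639
M3 S687
G1 X38.142 Y90.639 F1692
G1 X38.142 Y78.757
G1 X12.283 Y78.757
G1 X12.283 Y90.639
M5
G00 X84.410 Y89.667
M3 S833
G1 X50.792 Y77.965 F1514
G1 X42.997 Y5.026
G1 X45.755 Y5.965
M5
G00 X0.000 Y0.000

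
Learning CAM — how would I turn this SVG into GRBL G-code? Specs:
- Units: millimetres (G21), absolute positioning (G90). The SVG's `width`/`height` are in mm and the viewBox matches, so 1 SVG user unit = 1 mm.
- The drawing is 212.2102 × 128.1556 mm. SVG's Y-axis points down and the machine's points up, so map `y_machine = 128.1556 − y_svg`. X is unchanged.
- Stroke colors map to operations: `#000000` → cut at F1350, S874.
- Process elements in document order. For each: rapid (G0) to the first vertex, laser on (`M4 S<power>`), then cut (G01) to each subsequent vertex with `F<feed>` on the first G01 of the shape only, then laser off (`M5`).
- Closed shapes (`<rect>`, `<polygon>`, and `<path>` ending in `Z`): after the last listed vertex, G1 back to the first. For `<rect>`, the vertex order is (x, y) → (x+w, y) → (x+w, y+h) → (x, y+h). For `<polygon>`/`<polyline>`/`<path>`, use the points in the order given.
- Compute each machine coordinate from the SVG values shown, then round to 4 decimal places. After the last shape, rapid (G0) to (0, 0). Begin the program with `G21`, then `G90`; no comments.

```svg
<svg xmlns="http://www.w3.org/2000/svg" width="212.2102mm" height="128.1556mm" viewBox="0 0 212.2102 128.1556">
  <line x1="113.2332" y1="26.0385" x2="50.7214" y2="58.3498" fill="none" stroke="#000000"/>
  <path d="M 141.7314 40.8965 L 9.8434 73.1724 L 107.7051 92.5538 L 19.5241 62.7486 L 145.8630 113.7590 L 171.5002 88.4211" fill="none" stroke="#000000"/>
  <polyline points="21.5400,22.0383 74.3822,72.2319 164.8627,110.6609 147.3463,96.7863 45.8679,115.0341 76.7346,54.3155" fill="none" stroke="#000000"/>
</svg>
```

G21
G90
G0 X113.2332 Y102.1171
M4 S874
G01 X50.7214 Y69.8058 F1350
M5
G0 X141.7314 Y87.2591
M4 S874
G01 X9.8434 Y54.9832 F1350
G01 X107.7051 Y35.6018
G01 X19.5241 Y65.4070
G01 X145.8630 Y14.3966
G01 X171.5002 Y39.7345
M5
G0 X21.5400 Y106.1173
M4 S874
G01 X74.3822 Y55.9237 F1350
G01 X164.8627 Y17.4947
G01 X147.3463 Y31.3693
G01 X45.8679 Y13.1215
G01 X76.7346 Y73.8401
M5
G0 X0.0000 Y0.0000

1 u = 1 mm; y_m = 128.1556 − y.

[1] `<line>` line segment, #000000→cut S874 F1350: (113.2332,102.1171) → (50.7214,69.8058)

[2] `<path>` open polyline, #000000→cut S874 F1350: (141.7314,87.2591) → (9.8434,54.9832) → (107.7051,35.6018) → (19.5241,65.4070) → (145.8630,14.3966) → (171.5002,39.7345)

[3] `<polyline>` open polyline, #000000→cut S874 F1350: (21.5400,106.1173) → (74.3822,55.9237) → (164.8627,17.4947) → (147.3463,31.3693) → (45.8679,13.1215) → (76.7346,73.8401)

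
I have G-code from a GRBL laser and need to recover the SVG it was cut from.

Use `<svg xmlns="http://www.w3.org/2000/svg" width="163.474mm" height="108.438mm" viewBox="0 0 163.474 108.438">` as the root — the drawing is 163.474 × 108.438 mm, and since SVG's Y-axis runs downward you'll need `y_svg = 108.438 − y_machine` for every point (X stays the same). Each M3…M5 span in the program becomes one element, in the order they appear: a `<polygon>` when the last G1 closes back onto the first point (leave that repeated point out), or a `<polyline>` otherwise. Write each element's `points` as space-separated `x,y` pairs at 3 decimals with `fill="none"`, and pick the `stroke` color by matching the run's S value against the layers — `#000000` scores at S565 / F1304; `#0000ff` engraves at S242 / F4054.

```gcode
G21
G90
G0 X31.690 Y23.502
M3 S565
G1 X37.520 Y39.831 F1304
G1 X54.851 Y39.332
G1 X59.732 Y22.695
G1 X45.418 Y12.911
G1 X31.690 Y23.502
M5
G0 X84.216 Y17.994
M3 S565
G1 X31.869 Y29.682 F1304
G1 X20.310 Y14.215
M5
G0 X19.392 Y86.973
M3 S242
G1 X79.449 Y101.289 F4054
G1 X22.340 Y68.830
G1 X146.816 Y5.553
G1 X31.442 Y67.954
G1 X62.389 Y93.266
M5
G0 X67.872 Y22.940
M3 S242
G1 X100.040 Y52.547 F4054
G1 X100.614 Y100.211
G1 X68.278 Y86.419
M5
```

<svg xmlns="http://www.w3.org/2000/svg" width="163.474mm" height="108.438mm" viewBox="0 0 163.474 108.438">
  <polygon points="31.690,84.936 37.520,68.607 54.851,69.106 59.732,85.743 45.418,95.527" fill="none" stroke="#000000"/>
  <polyline points="84.216,90.444 31.869,78.756 20.310,94.223" fill="none" stroke="#000000"/>
  <polyline points="19.392,21.465 79.449,7.149 22.340,39.608 146.816,102.885 31.442,40.484 62.389,15.172" fill="none" stroke="#0000ff"/>
  <polyline points="67.872,85.498 100.040,55.891 100.614,8.227 68.278,22.019" fill="none" stroke="#0000ff"/>
</svg>

Each laser-on run becomes one SVG element. Flip Y back into SVG space with y_svg = 108.438 − y_machine.

Run 1: S565 ⇒ score layer `#000000`. The run returns to its start, so emit a `<polygon>` with points (Y-flipped): 31.690,84.936 37.520,68.607 54.851,69.106 59.732,85.743 45.418,95.527.

Run 2: S565 ⇒ score layer `#000000`. The run is open, so emit a `<polyline>` with points (Y-flipped): 84.216,90.444 31.869,78.756 20.310,94.223.

Run 3: S242 ⇒ engrave layer `#0000ff`. The run is open, so emit a `<polyline>` with points (Y-flipped): 19.392,21.465 79.449,7.149 22.340,39.608 146.816,102.885 31.442,40.484 62.389,15.172.

Run 4: power S242 maps to stroke `#0000ff` (engrave). The run is open, so emit a `<polyline>` with points (Y-flipped): 67.872,85.498 100.040,55.891 100.614,8.227 68.278,22.019.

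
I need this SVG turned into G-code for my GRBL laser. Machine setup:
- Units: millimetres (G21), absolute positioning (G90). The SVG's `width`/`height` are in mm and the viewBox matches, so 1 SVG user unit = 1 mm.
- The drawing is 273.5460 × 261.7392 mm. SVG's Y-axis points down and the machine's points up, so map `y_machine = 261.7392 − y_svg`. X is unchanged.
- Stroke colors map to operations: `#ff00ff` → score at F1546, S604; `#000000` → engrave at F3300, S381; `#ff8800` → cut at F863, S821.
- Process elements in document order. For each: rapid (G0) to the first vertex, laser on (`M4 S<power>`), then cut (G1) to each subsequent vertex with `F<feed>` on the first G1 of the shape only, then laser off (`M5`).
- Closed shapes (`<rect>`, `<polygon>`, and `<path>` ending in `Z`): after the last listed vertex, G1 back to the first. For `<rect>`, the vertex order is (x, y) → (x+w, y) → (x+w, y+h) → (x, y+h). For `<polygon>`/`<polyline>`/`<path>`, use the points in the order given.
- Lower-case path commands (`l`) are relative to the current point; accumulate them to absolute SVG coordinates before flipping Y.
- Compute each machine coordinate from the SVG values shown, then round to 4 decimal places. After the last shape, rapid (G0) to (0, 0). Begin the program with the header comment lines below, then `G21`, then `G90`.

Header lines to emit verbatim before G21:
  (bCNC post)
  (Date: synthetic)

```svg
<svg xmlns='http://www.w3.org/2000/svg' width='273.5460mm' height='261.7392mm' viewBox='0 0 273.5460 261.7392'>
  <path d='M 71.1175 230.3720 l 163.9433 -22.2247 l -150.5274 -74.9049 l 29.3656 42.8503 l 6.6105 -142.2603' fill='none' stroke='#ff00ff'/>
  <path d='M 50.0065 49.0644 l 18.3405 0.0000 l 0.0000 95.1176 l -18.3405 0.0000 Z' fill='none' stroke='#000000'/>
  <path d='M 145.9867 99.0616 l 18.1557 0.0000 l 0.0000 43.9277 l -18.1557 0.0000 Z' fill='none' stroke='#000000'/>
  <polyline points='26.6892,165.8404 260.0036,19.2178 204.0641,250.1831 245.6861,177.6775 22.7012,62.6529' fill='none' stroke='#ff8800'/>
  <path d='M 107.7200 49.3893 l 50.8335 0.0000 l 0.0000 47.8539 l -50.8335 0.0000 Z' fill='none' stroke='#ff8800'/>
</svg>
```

1 u = 1 mm; y_m = 261.7392 − y.

[1] `<path>` open polyline, #ff00ff→score S604 F1546: (71.1175,31.3672) → (235.0608,53.5919) → (84.5334,128.4968) → (113.8990,85.6465) → (120.5095,227.9068)

[2] `<path>` rectangle, #000000→engrave S381 F3300: (50.0065,212.6748) → (68.3470,212.6748) → (68.3470,117.5572) → (50.0065,117.5572) → (50.0065,212.6748) (closed)

[3] `<path>` rectangle, #000000→engrave S381 F3300: (145.9867,162.6776) → (164.1424,162.6776) → (164.1424,118.7499) → (145.9867,118.7499) → (145.9867,162.6776) (closed)

[4] `<polyline>` open polyline, #ff8800→cut S821 F863: (26.6892,95.8988) → (260.0036,242.5214) → (204.0641,11.5561) → (245.6861,84.0617) → (22.7012,199.0863)

[5] `<path>` rectangle, #ff8800→cut S821 F863: (107.7200,212.3499) → (158.5535,212.3499) → (158.5535,164.4960) → (107.7200,164.4960) → (107.7200,212.3499) (closed)

(bCNC post)
(Date: synthetic)
G21
G90
G0 X71.1175 Y31.3672
M4 S604
G1 X235.0608 Y53.5919 F1546
G1 X84.5334 Y128.4968
G1 X113.8990 Y85.6465
G1 X120.5095 Y227.9068
M5
G0 X50.0065 Y212.6748
M4 S381
G1 X68.3470 Y212.6748 F3300
G1 X68.3470 Y117.5572
G1 X50.0065 Y117.5572
G1 X50.0065 Y212.6748
M5
G0 X145.9867 Y162.6776
M4 S381
G1 X164.1424 Y162.6776 F3300
G1 X164.1424 Y118.7499
G1 X145.9867 Y118.7499
G1 X145.9867 Y162.6776
M5
G0 X26.6892 Y95.8988
M4 S821
G1 X260.0036 Y242.5214 F863
G1 X204.0641 Y11.5561
G1 X245.6861 Y84.0617
G1 X22.7012 Y199.0863
M5
G0 X107.7200 Y212.3499
M4 S821
G1 X158.5535 Y212.3499 F863
G1 X158.5535 Y164.4960
G1 X107.7200 Y164.4960
G1 X107.7200 Y212.3499
M5
G0 X0.0000 Y0.0000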